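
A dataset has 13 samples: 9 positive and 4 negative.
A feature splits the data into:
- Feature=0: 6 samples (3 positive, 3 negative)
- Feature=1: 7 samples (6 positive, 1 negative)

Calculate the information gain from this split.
0.1104 bits

Information Gain = H(Y) - H(Y|Feature)

Before split:
P(positive) = 9/13 = 0.6923
H(Y) = 0.8905 bits

After split:
Feature=0: H = 1.0000 bits (weight = 6/13)
Feature=1: H = 0.5917 bits (weight = 7/13)
H(Y|Feature) = (6/13)×1.0000 + (7/13)×0.5917 = 0.7801 bits

Information Gain = 0.8905 - 0.7801 = 0.1104 bits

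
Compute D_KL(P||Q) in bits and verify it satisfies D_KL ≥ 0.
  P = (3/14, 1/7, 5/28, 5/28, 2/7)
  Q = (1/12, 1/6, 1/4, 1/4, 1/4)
0.1419 bits

KL divergence satisfies the Gibbs inequality: D_KL(P||Q) ≥ 0 for all distributions P, Q.

D_KL(P||Q) = Σ p(x) log(p(x)/q(x))
Term by term:
  x=0: 3/14 × log_2[(3/14)/(1/12)] = 0.2920
  x=1: 1/7 × log_2[(1/7)/(1/6)] = -0.0318
  x=2: 5/28 × log_2[(5/28)/(1/4)] = -0.0867
  x=3: 5/28 × log_2[(5/28)/(1/4)] = -0.0867
  x=4: 2/7 × log_2[(2/7)/(1/4)] = 0.0550
D_KL(P||Q) = 0.1419 bits

D_KL(P||Q) = 0.1419 ≥ 0 ✓

This non-negativity is a fundamental property: relative entropy cannot be negative because it measures how different Q is from P.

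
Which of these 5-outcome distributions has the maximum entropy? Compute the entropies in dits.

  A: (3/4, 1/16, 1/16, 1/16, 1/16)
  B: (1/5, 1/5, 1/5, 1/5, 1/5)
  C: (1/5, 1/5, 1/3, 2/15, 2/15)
B

For a discrete distribution over n outcomes, entropy is maximized by the uniform distribution.

Computing entropies:
H(A) = 0.3947 dits
H(B) = 0.6990 dits
H(C) = 0.6720 dits

The uniform distribution (where all probabilities equal 1/5) achieves the maximum entropy of log_10(5) = 0.6990 dits.

Distribution B has the highest entropy.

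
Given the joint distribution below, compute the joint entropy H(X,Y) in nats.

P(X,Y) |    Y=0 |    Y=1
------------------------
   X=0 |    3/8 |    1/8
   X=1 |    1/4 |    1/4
1.3209 nats

Joint entropy is H(X,Y) = -Σ_{x,y} p(x,y) log p(x,y).

Summing over all non-zero entries:
H(X,Y) = -[3/8·log_e(3/8) + 1/8·log_e(1/8) + 1/4·log_e(1/4) + 1/4·log_e(1/4)]
H(X,Y) = 1.3209 nats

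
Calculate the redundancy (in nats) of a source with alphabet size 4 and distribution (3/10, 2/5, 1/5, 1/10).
0.1064 nats

Redundancy measures how far a source is from maximum entropy:
R = H_max - H(X)

Maximum entropy for 4 symbols: H_max = log_e(4) = 1.3863 nats
Actual entropy: H(X) = 1.2799 nats
Redundancy: R = 1.3863 - 1.2799 = 0.1064 nats

This redundancy represents potential for compression: the source could be compressed by 0.1064 nats per symbol.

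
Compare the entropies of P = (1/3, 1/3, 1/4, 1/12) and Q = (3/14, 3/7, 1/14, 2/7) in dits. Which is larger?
P

Computing entropies in dits:
H(P) = 0.5585
H(Q) = 0.5384

Distribution P has higher entropy.

Intuition: The distribution closer to uniform (more spread out) has higher entropy.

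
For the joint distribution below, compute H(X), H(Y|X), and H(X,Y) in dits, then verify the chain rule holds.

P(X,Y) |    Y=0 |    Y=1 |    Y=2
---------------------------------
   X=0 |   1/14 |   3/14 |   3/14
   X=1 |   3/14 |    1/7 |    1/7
H(X,Y) = 0.7534, H(X) = 0.3010, H(Y|X) = 0.4524 (all in dits)

Chain rule: H(X,Y) = H(X) + H(Y|X)

Left side — joint entropy directly:
H(X,Y) = -Σ p(x,y) log p(x,y) = 0.7534 dits

Right side — compute H(Y|X) from the conditional distributions:
P(X) = (1/2, 1/2), so H(X) = 0.3010 dits
H(Y|X) = Σ_x P(X=x) · H(Y|X=x):
  P(Y|X=0) = (1/7, 3/7, 3/7), H(Y|X=0) = 0.4361, weight P(X=0) = 1/2
  P(Y|X=1) = (3/7, 2/7, 2/7), H(Y|X=1) = 0.4686, weight P(X=1) = 1/2
H(Y|X) = 0.4524 dits

H(X) + H(Y|X) = 0.3010 + 0.4524 = 0.7534 dits

Both sides equal 0.7534 dits. ✓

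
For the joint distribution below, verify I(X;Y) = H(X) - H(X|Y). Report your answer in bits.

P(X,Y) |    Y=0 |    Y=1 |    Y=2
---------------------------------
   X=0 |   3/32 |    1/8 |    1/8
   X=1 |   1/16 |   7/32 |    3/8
I(X;Y) = 0.0459 bits

Mutual information has multiple equivalent forms:
- I(X;Y) = H(X) - H(X|Y)
- I(X;Y) = H(Y) - H(Y|X)
- I(X;Y) = H(X) + H(Y) - H(X,Y)

Computing all quantities:
H(X) = 0.9284, H(Y) = 1.4480, H(X,Y) = 2.3304
H(X|Y) = 0.8824, H(Y|X) = 1.4021

Verification:
H(X) - H(X|Y) = 0.9284 - 0.8824 = 0.0459
H(Y) - H(Y|X) = 1.4480 - 1.4021 = 0.0459
H(X) + H(Y) - H(X,Y) = 0.9284 + 1.4480 - 2.3304 = 0.0459

All forms give I(X;Y) = 0.0459 bits. ✓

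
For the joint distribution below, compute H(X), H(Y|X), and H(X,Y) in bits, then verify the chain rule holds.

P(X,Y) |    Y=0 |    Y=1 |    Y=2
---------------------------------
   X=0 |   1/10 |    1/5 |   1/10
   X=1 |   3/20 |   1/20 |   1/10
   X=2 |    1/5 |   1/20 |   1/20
H(X,Y) = 2.9842, H(X) = 1.5710, H(Y|X) = 1.4132 (all in bits)

Chain rule: H(X,Y) = H(X) + H(Y|X)

Left side — joint entropy directly:
H(X,Y) = -Σ p(x,y) log p(x,y) = 2.9842 bits

Right side — compute H(Y|X) from the conditional distributions:
P(X) = (2/5, 3/10, 3/10), so H(X) = 1.5710 bits
H(Y|X) = Σ_x P(X=x) · H(Y|X=x):
  P(Y|X=0) = (1/4, 1/2, 1/4), H(Y|X=0) = 1.5000, weight P(X=0) = 2/5
  P(Y|X=1) = (1/2, 1/6, 1/3), H(Y|X=1) = 1.4591, weight P(X=1) = 3/10
  P(Y|X=2) = (2/3, 1/6, 1/6), H(Y|X=2) = 1.2516, weight P(X=2) = 3/10
H(Y|X) = 1.4132 bits

H(X) + H(Y|X) = 1.5710 + 1.4132 = 2.9842 bits

Both sides equal 2.9842 bits. ✓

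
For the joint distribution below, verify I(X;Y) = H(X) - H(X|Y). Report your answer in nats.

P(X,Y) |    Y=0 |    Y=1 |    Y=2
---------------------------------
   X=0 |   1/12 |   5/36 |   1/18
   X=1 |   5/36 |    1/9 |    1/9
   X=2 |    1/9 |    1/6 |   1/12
I(X;Y) = 0.0149 nats

Mutual information has multiple equivalent forms:
- I(X;Y) = H(X) - H(X|Y)
- I(X;Y) = H(Y) - H(Y|X)
- I(X;Y) = H(X) + H(Y) - H(X,Y)

Computing all quantities:
H(X) = 1.0914, H(Y) = 1.0776, H(X,Y) = 2.1541
H(X|Y) = 1.0766, H(Y|X) = 1.0627

Verification:
H(X) - H(X|Y) = 1.0914 - 1.0766 = 0.0149
H(Y) - H(Y|X) = 1.0776 - 1.0627 = 0.0149
H(X) + H(Y) - H(X,Y) = 1.0914 + 1.0776 - 2.1541 = 0.0149

All forms give I(X;Y) = 0.0149 nats. ✓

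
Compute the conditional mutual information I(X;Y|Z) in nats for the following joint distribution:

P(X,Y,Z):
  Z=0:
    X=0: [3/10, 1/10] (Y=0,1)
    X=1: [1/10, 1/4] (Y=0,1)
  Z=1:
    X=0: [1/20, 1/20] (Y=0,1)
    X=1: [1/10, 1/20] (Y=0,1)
0.0873 nats

Conditional mutual information: I(X;Y|Z) = H(X|Z) + H(Y|Z) - H(X,Y|Z)

H(Z) = 0.5623
H(X,Z) = 1.2488 → H(X|Z) = 0.6864
H(Y,Z) = 1.2488 → H(Y|Z) = 0.6864
H(X,Y,Z) = 1.8479 → H(X,Y|Z) = 1.2856

I(X;Y|Z) = 0.6864 + 0.6864 - 1.2856 = 0.0873 nats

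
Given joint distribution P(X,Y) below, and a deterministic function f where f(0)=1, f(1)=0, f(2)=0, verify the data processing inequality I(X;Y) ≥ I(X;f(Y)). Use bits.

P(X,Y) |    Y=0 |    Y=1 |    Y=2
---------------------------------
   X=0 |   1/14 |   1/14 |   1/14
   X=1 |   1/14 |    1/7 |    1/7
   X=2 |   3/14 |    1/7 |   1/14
I(X;Y) = 0.0689, I(X;f(Y)) = 0.0571, inequality holds: 0.0689 ≥ 0.0571

Data Processing Inequality: For any Markov chain X → Y → Z, we have I(X;Y) ≥ I(X;Z).

Here Z = f(Y) is a deterministic function of Y, forming X → Y → Z.

Original I(X;Y) = 0.0689 bits

After applying f:
P(X,Z) where Z=f(Y):
- P(X,Z=0) = P(X,Y=1) + P(X,Y=2)
- P(X,Z=1) = P(X,Y=0)

I(X;Z) = I(X;f(Y)) = 0.0571 bits

Verification: 0.0689 ≥ 0.0571 ✓

Information cannot be created by processing; the function f can only lose information about X.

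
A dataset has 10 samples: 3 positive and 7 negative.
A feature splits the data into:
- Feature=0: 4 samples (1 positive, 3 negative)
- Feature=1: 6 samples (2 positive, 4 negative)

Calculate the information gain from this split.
0.0058 bits

Information Gain = H(Y) - H(Y|Feature)

Before split:
P(positive) = 3/10 = 0.3000
H(Y) = 0.8813 bits

After split:
Feature=0: H = 0.8113 bits (weight = 4/10)
Feature=1: H = 0.9183 bits (weight = 6/10)
H(Y|Feature) = (4/10)×0.8113 + (6/10)×0.9183 = 0.8755 bits

Information Gain = 0.8813 - 0.8755 = 0.0058 bits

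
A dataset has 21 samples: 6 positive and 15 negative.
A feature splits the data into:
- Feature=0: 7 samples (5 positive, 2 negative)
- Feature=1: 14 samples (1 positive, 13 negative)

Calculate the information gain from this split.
0.3279 bits

Information Gain = H(Y) - H(Y|Feature)

Before split:
P(positive) = 6/21 = 0.2857
H(Y) = 0.8631 bits

After split:
Feature=0: H = 0.8631 bits (weight = 7/21)
Feature=1: H = 0.3712 bits (weight = 14/21)
H(Y|Feature) = (7/21)×0.8631 + (14/21)×0.3712 = 0.5352 bits

Information Gain = 0.8631 - 0.5352 = 0.3279 bits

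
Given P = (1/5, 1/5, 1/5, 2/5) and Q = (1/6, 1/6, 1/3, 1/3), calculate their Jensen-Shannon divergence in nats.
0.0115 nats

Jensen-Shannon divergence is:
JSD(P||Q) = 0.5 × D_KL(P||M) + 0.5 × D_KL(Q||M)
where M = 0.5 × (P + Q) is the mixture distribution.

M = 0.5 × (1/5, 1/5, 1/5, 2/5) + 0.5 × (1/6, 1/6, 1/3, 1/3) = (0.183333, 0.183333, 4/15, 11/30)

D_KL(P||M) = 0.0121 nats
D_KL(Q||M) = 0.0108 nats

JSD(P||Q) = 0.5 × 0.0121 + 0.5 × 0.0108 = 0.0115 nats

Unlike KL divergence, JSD is symmetric and bounded: 0 ≤ JSD ≤ log(2).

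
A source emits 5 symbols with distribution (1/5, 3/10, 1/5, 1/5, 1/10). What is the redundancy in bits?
0.0755 bits

Redundancy measures how far a source is from maximum entropy:
R = H_max - H(X)

Maximum entropy for 5 symbols: H_max = log_2(5) = 2.3219 bits
Actual entropy: H(X) = 2.2464 bits
Redundancy: R = 2.3219 - 2.2464 = 0.0755 bits

This redundancy represents potential for compression: the source could be compressed by 0.0755 bits per symbol.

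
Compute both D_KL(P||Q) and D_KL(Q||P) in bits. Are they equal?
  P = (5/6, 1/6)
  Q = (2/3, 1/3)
D_KL(P||Q) = 0.1016, D_KL(Q||P) = 0.1187

KL divergence is not symmetric: D_KL(P||Q) ≠ D_KL(Q||P) in general.

D_KL(P||Q) = 0.1016 bits
D_KL(Q||P) = 0.1187 bits

No, they are not equal!

This asymmetry is why KL divergence is not a true distance metric.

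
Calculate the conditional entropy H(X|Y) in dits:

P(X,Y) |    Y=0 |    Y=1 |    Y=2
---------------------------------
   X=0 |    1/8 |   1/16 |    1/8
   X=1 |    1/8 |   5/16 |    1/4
0.2523 dits

Using the chain rule: H(X|Y) = H(X,Y) - H(Y)

First, compute H(X,Y) = 0.7223 dits

Marginal P(Y) = (1/4, 3/8, 3/8)
H(Y) = 0.4700 dits

H(X|Y) = H(X,Y) - H(Y) = 0.7223 - 0.4700 = 0.2523 dits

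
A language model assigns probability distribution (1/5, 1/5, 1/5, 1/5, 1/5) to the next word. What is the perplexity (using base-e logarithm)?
5.0000

Perplexity is e^H (or exp(H) for natural log).

First, H = -Σ p log p = 1.6094 nats
Perplexity = e^1.6094 = 5.0000

Interpretation: The model's uncertainty is equivalent to choosing uniformly among 5.0 options.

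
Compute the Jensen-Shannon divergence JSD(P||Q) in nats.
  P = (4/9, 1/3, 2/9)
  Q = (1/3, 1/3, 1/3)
0.0096 nats

Jensen-Shannon divergence is:
JSD(P||Q) = 0.5 × D_KL(P||M) + 0.5 × D_KL(Q||M)
where M = 0.5 × (P + Q) is the mixture distribution.

M = 0.5 × (4/9, 1/3, 2/9) + 0.5 × (1/3, 1/3, 1/3) = (7/18, 1/3, 5/18)

D_KL(P||M) = 0.0098 nats
D_KL(Q||M) = 0.0094 nats

JSD(P||Q) = 0.5 × 0.0098 + 0.5 × 0.0094 = 0.0096 nats

Unlike KL divergence, JSD is symmetric and bounded: 0 ≤ JSD ≤ log(2).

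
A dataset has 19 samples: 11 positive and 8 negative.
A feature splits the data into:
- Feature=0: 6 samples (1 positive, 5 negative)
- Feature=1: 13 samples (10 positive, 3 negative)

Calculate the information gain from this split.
0.2434 bits

Information Gain = H(Y) - H(Y|Feature)

Before split:
P(positive) = 11/19 = 0.5789
H(Y) = 0.9819 bits

After split:
Feature=0: H = 0.6500 bits (weight = 6/19)
Feature=1: H = 0.7793 bits (weight = 13/19)
H(Y|Feature) = (6/19)×0.6500 + (13/19)×0.7793 = 0.7385 bits

Information Gain = 0.9819 - 0.7385 = 0.2434 bits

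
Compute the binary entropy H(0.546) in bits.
0.9939 bits

The binary entropy function is:
H(p) = -p log(p) - (1-p) log(1-p)

H(0.546) = -0.546 × log_2(0.546) - 0.454 × log_2(0.454)
H(0.546) = 0.9939 bits

Note: Binary entropy is maximized at p=0.5 (H=1 bit) and minimized at p=0 or p=1 (H=0).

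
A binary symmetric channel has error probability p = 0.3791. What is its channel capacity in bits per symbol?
0.0426 bits

For a binary symmetric channel (BSC) with error probability p:
Capacity C = 1 - H(p) bits per symbol

where H(p) = -p log₂(p) - (1-p) log₂(1-p) is the binary entropy function.

H(0.3791) = 0.9574 bits
C = 1 - 0.9574 = 0.0426 bits per symbol

This means we can reliably transmit up to 0.0426 bits of information per channel use.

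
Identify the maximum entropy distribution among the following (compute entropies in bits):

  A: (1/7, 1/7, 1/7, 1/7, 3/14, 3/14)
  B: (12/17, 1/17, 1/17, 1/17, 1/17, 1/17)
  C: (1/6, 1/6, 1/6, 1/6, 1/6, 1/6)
C

For a discrete distribution over n outcomes, entropy is maximized by the uniform distribution.

Computing entropies:
H(A) = 2.5567 bits
H(B) = 1.5569 bits
H(C) = 2.5850 bits

The uniform distribution (where all probabilities equal 1/6) achieves the maximum entropy of log_2(6) = 2.5850 bits.

Distribution C has the highest entropy.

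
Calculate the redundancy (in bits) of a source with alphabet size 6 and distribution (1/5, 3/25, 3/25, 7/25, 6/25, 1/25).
0.1923 bits

Redundancy measures how far a source is from maximum entropy:
R = H_max - H(X)

Maximum entropy for 6 symbols: H_max = log_2(6) = 2.5850 bits
Actual entropy: H(X) = 2.3926 bits
Redundancy: R = 2.5850 - 2.3926 = 0.1923 bits

This redundancy represents potential for compression: the source could be compressed by 0.1923 bits per symbol.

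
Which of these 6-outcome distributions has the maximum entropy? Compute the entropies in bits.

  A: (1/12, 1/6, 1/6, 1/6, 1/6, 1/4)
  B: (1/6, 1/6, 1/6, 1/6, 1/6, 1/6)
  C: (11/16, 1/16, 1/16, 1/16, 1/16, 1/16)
B

For a discrete distribution over n outcomes, entropy is maximized by the uniform distribution.

Computing entropies:
H(A) = 2.5221 bits
H(B) = 2.5850 bits
H(C) = 1.6216 bits

The uniform distribution (where all probabilities equal 1/6) achieves the maximum entropy of log_2(6) = 2.5850 bits.

Distribution B has the highest entropy.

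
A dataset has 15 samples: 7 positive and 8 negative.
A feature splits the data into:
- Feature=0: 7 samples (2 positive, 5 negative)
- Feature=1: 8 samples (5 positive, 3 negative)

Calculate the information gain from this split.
0.0850 bits

Information Gain = H(Y) - H(Y|Feature)

Before split:
P(positive) = 7/15 = 0.4667
H(Y) = 0.9968 bits

After split:
Feature=0: H = 0.8631 bits (weight = 7/15)
Feature=1: H = 0.9544 bits (weight = 8/15)
H(Y|Feature) = (7/15)×0.8631 + (8/15)×0.9544 = 0.9118 bits

Information Gain = 0.9968 - 0.9118 = 0.0850 bits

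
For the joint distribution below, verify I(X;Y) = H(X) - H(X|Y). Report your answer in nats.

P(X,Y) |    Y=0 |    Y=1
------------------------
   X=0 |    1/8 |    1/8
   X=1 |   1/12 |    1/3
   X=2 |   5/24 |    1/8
I(X;Y) = 0.0769 nats

Mutual information has multiple equivalent forms:
- I(X;Y) = H(X) - H(X|Y)
- I(X;Y) = H(Y) - H(Y|X)
- I(X;Y) = H(X) + H(Y) - H(X,Y)

Computing all quantities:
H(X) = 1.0776, H(Y) = 0.6792, H(X,Y) = 1.6799
H(X|Y) = 1.0007, H(Y|X) = 0.6023

Verification:
H(X) - H(X|Y) = 1.0776 - 1.0007 = 0.0769
H(Y) - H(Y|X) = 0.6792 - 0.6023 = 0.0769
H(X) + H(Y) - H(X,Y) = 1.0776 + 0.6792 - 1.6799 = 0.0769

All forms give I(X;Y) = 0.0769 nats. ✓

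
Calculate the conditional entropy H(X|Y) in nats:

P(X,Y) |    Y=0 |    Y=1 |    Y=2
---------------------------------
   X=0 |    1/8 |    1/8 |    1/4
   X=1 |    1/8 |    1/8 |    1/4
0.6931 nats

Using the chain rule: H(X|Y) = H(X,Y) - H(Y)

First, compute H(X,Y) = 1.7329 nats

Marginal P(Y) = (1/4, 1/4, 1/2)
H(Y) = 1.0397 nats

H(X|Y) = H(X,Y) - H(Y) = 1.7329 - 1.0397 = 0.6931 nats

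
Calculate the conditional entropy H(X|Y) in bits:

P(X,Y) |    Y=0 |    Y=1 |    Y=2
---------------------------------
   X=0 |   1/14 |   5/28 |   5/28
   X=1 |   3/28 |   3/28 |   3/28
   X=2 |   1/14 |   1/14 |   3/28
1.5245 bits

Using the chain rule: H(X|Y) = H(X,Y) - H(Y)

First, compute H(X,Y) = 3.0845 bits

Marginal P(Y) = (1/4, 5/14, 11/28)
H(Y) = 1.5601 bits

H(X|Y) = H(X,Y) - H(Y) = 3.0845 - 1.5601 = 1.5245 bits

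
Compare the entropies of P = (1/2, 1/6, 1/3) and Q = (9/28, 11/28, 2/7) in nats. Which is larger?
Q

Computing entropies in nats:
H(P) = 1.0114
H(Q) = 1.0898

Distribution Q has higher entropy.

Intuition: The distribution closer to uniform (more spread out) has higher entropy.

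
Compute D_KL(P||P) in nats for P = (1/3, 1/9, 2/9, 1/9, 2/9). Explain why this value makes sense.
0.0000 nats

KL divergence satisfies the Gibbs inequality: D_KL(P||Q) ≥ 0 for all distributions P, Q.

D_KL(P||Q) = Σ p(x) log(p(x)/q(x))
Each term is p(x) × log_e(p(x)/p(x)) = p(x) × log_e(1) = 0, so the sum is 0.
D_KL(P||Q) = 0.0000 nats

When P = Q, the KL divergence is exactly 0, as there is no 'divergence' between identical distributions.

This non-negativity is a fundamental property: relative entropy cannot be negative because it measures how different Q is from P.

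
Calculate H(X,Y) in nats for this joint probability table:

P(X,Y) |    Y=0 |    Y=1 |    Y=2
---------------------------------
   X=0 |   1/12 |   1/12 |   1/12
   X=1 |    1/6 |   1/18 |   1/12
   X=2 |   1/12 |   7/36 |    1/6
2.1116 nats

Joint entropy is H(X,Y) = -Σ_{x,y} p(x,y) log p(x,y).

Summing over all non-zero entries:
H(X,Y) = -[1/12·log_e(1/12) + 1/12·log_e(1/12) + 1/12·log_e(1/12) + 1/6·log_e(1/6) + 1/18·log_e(1/18) + 1/12·log_e(1/12) + 1/12·log_e(1/12) + 7/36·log_e(7/36) + 1/6·log_e(1/6)]
H(X,Y) = 2.1116 nats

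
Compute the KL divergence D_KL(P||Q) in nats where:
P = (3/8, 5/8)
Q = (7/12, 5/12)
0.0877 nats

KL divergence: D_KL(P||Q) = Σ p(x) log(p(x)/q(x))

Computing term by term:
  x=0: 3/8 × log_e[(3/8)/(7/12)] = 3/8 × -0.4418 = -0.1657
  x=1: 5/8 × log_e[(5/8)/(5/12)] = 5/8 × 0.4055 = 0.2534

D_KL(P||Q) = 0.0877 nats

Note: KL divergence is always non-negative and equals 0 iff P = Q.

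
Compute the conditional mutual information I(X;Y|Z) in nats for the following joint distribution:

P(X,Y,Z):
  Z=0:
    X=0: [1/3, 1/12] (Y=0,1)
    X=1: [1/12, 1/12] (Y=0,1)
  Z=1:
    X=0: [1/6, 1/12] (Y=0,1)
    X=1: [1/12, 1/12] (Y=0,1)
0.0307 nats

Conditional mutual information: I(X;Y|Z) = H(X|Z) + H(Y|Z) - H(X,Y|Z)

H(Z) = 0.6792
H(X,Z) = 1.3086 → H(X|Z) = 0.6294
H(Y,Z) = 1.3086 → H(Y|Z) = 0.6294
H(X,Y,Z) = 1.9073 → H(X,Y|Z) = 1.2281

I(X;Y|Z) = 0.6294 + 0.6294 - 1.2281 = 0.0307 nats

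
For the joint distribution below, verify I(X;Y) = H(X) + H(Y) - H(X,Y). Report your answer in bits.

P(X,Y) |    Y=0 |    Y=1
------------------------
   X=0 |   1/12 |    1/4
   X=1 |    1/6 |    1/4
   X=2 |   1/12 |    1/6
I(X;Y) = 0.0137 bits

Mutual information has multiple equivalent forms:
- I(X;Y) = H(X) - H(X|Y)
- I(X;Y) = H(Y) - H(Y|X)
- I(X;Y) = H(X) + H(Y) - H(X,Y)

Computing all quantities:
H(X) = 1.5546, H(Y) = 0.9183, H(X,Y) = 2.4591
H(X|Y) = 1.5409, H(Y|X) = 0.9046

Verification:
H(X) - H(X|Y) = 1.5546 - 1.5409 = 0.0137
H(Y) - H(Y|X) = 0.9183 - 0.9046 = 0.0137
H(X) + H(Y) - H(X,Y) = 1.5546 + 0.9183 - 2.4591 = 0.0137

All forms give I(X;Y) = 0.0137 bits. ✓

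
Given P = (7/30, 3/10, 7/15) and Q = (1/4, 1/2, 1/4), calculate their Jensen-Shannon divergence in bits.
0.0424 bits

Jensen-Shannon divergence is:
JSD(P||Q) = 0.5 × D_KL(P||M) + 0.5 × D_KL(Q||M)
where M = 0.5 × (P + Q) is the mixture distribution.

M = 0.5 × (7/30, 3/10, 7/15) + 0.5 × (1/4, 1/2, 1/4) = (0.241667, 2/5, 0.358333)

D_KL(P||M) = 0.0415 bits
D_KL(Q||M) = 0.0433 bits

JSD(P||Q) = 0.5 × 0.0415 + 0.5 × 0.0433 = 0.0424 bits

Unlike KL divergence, JSD is symmetric and bounded: 0 ≤ JSD ≤ log(2).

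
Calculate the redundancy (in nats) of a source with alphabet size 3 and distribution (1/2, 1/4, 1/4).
0.0589 nats

Redundancy measures how far a source is from maximum entropy:
R = H_max - H(X)

Maximum entropy for 3 symbols: H_max = log_e(3) = 1.0986 nats
Actual entropy: H(X) = 1.0397 nats
Redundancy: R = 1.0986 - 1.0397 = 0.0589 nats

This redundancy represents potential for compression: the source could be compressed by 0.0589 nats per symbol.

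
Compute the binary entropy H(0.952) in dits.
0.0836 dits

The binary entropy function is:
H(p) = -p log(p) - (1-p) log(1-p)

H(0.952) = -0.952 × log_10(0.952) - 0.048 × log_10(0.048)
H(0.952) = 0.0836 dits

Note: Binary entropy is maximized at p=0.5 (H=1 bit) and minimized at p=0 or p=1 (H=0).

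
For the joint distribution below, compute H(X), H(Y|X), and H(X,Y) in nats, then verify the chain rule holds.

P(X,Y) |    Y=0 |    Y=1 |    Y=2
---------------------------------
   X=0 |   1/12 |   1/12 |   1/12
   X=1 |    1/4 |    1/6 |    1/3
H(X,Y) = 1.6326, H(X) = 0.5623, H(Y|X) = 1.0703 (all in nats)

Chain rule: H(X,Y) = H(X) + H(Y|X)

Left side — joint entropy directly:
H(X,Y) = -Σ p(x,y) log p(x,y) = 1.6326 nats

Right side — compute H(Y|X) from the conditional distributions:
P(X) = (1/4, 3/4), so H(X) = 0.5623 nats
H(Y|X) = Σ_x P(X=x) · H(Y|X=x):
  P(Y|X=0) = (1/3, 1/3, 1/3), H(Y|X=0) = 1.0986, weight P(X=0) = 1/4
  P(Y|X=1) = (1/3, 2/9, 4/9), H(Y|X=1) = 1.0609, weight P(X=1) = 3/4
H(Y|X) = 1.0703 nats

H(X) + H(Y|X) = 0.5623 + 1.0703 = 1.6326 nats

Both sides equal 1.6326 nats. ✓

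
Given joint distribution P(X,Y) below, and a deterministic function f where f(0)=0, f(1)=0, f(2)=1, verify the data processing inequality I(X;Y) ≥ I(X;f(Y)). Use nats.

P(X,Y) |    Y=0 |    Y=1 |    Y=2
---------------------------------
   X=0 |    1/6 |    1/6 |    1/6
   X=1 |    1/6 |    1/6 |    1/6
I(X;Y) = 0.0000, I(X;f(Y)) = 0.0000, inequality holds: 0.0000 ≥ 0.0000

Data Processing Inequality: For any Markov chain X → Y → Z, we have I(X;Y) ≥ I(X;Z).

Here Z = f(Y) is a deterministic function of Y, forming X → Y → Z.

Original I(X;Y) = 0.0000 nats

After applying f:
P(X,Z) where Z=f(Y):
- P(X,Z=0) = P(X,Y=0) + P(X,Y=1)
- P(X,Z=1) = P(X,Y=2)

I(X;Z) = I(X;f(Y)) = 0.0000 nats

Verification: 0.0000 ≥ 0.0000 ✓

Information cannot be created by processing; the function f can only lose information about X.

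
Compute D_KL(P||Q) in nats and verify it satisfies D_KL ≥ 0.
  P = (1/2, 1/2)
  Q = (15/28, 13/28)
0.0026 nats

KL divergence satisfies the Gibbs inequality: D_KL(P||Q) ≥ 0 for all distributions P, Q.

D_KL(P||Q) = Σ p(x) log(p(x)/q(x))
Term by term:
  x=0: 1/2 × log_e[(1/2)/(15/28)] = -0.0345
  x=1: 1/2 × log_e[(1/2)/(13/28)] = 0.0371
D_KL(P||Q) = 0.0026 nats

D_KL(P||Q) = 0.0026 ≥ 0 ✓

This non-negativity is a fundamental property: relative entropy cannot be negative because it measures how different Q is from P.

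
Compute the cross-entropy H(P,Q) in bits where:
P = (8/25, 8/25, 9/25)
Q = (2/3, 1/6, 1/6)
1.9450 bits

Cross-entropy: H(P,Q) = -Σ p(x) log q(x)

Alternatively: H(P,Q) = H(P) + D_KL(P||Q)
H(P) = 1.5827 bits
D_KL(P||Q) = 0.3623 bits

H(P,Q) = 1.5827 + 0.3623 = 1.9450 bits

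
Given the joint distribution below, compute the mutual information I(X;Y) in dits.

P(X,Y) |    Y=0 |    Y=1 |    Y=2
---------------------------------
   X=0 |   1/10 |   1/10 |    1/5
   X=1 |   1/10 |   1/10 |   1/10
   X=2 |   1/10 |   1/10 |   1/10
0.0060 dits

Mutual information: I(X;Y) = H(X) + H(Y) - H(X,Y)

Marginals:
P(X) = (2/5, 3/10, 3/10), H(X) = 0.4729 dits
P(Y) = (3/10, 3/10, 2/5), H(Y) = 0.4729 dits

Joint entropy: H(X,Y) = 0.9398 dits

I(X;Y) = 0.4729 + 0.4729 - 0.9398 = 0.0060 dits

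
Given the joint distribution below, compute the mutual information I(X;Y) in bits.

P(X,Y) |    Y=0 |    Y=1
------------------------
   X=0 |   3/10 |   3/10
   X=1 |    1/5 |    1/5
0.0000 bits

Mutual information: I(X;Y) = H(X) + H(Y) - H(X,Y)

Marginals:
P(X) = (3/5, 2/5), H(X) = 0.9710 bits
P(Y) = (1/2, 1/2), H(Y) = 1.0000 bits

Joint entropy: H(X,Y) = 1.9710 bits

I(X;Y) = 0.9710 + 1.0000 - 1.9710 = 0.0000 bits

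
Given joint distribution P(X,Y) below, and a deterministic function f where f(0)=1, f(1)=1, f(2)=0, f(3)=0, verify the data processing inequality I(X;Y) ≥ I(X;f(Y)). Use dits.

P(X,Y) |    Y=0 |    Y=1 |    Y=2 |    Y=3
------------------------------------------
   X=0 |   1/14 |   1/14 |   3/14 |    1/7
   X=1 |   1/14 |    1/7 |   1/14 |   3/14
I(X;Y) = 0.0246, I(X;f(Y)) = 0.0049, inequality holds: 0.0246 ≥ 0.0049

Data Processing Inequality: For any Markov chain X → Y → Z, we have I(X;Y) ≥ I(X;Z).

Here Z = f(Y) is a deterministic function of Y, forming X → Y → Z.

Original I(X;Y) = 0.0246 dits

After applying f:
P(X,Z) where Z=f(Y):
- P(X,Z=0) = P(X,Y=2) + P(X,Y=3)
- P(X,Z=1) = P(X,Y=0) + P(X,Y=1)

I(X;Z) = I(X;f(Y)) = 0.0049 dits

Verification: 0.0246 ≥ 0.0049 ✓

Information cannot be created by processing; the function f can only lose information about X.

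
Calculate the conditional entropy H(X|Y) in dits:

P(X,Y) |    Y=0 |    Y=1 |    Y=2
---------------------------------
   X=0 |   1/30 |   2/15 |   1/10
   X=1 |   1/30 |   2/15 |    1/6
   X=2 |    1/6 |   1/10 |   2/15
0.4415 dits

Using the chain rule: H(X|Y) = H(X,Y) - H(Y)

First, compute H(X,Y) = 0.9079 dits

Marginal P(Y) = (7/30, 11/30, 2/5)
H(Y) = 0.4664 dits

H(X|Y) = H(X,Y) - H(Y) = 0.9079 - 0.4664 = 0.4415 dits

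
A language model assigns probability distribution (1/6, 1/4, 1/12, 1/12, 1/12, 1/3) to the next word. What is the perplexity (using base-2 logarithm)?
5.1173

Perplexity is 2^H (or exp(H) for natural log).

First, H = -Σ p log p = 2.3554 bits
Perplexity = 2^2.3554 = 5.1173

Interpretation: The model's uncertainty is equivalent to choosing uniformly among 5.1 options.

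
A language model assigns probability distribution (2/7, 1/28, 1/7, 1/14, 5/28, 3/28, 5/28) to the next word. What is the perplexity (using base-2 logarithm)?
6.0377

Perplexity is 2^H (or exp(H) for natural log).

First, H = -Σ p log p = 2.5940 bits
Perplexity = 2^2.5940 = 6.0377

Interpretation: The model's uncertainty is equivalent to choosing uniformly among 6.0 options.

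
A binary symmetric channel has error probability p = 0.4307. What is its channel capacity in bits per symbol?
0.0139 bits

For a binary symmetric channel (BSC) with error probability p:
Capacity C = 1 - H(p) bits per symbol

where H(p) = -p log₂(p) - (1-p) log₂(1-p) is the binary entropy function.

H(0.4307) = 0.9861 bits
C = 1 - 0.9861 = 0.0139 bits per symbol

This means we can reliably transmit up to 0.0139 bits of information per channel use.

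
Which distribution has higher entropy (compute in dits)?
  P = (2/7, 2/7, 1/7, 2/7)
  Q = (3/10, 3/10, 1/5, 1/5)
Q

Computing entropies in dits:
H(P) = 0.5871
H(Q) = 0.5933

Distribution Q has higher entropy.

Intuition: The distribution closer to uniform (more spread out) has higher entropy.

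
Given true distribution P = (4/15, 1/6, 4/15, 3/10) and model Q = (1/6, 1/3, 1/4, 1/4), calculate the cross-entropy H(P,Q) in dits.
0.6282 dits

Cross-entropy: H(P,Q) = -Σ p(x) log q(x)

Alternatively: H(P,Q) = H(P) + D_KL(P||Q)
H(P) = 0.5927 dits
D_KL(P||Q) = 0.0355 dits

H(P,Q) = 0.5927 + 0.0355 = 0.6282 dits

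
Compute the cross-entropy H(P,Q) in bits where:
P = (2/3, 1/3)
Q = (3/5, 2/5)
0.9320 bits

Cross-entropy: H(P,Q) = -Σ p(x) log q(x)

Alternatively: H(P,Q) = H(P) + D_KL(P||Q)
H(P) = 0.9183 bits
D_KL(P||Q) = 0.0137 bits

H(P,Q) = 0.9183 + 0.0137 = 0.9320 bits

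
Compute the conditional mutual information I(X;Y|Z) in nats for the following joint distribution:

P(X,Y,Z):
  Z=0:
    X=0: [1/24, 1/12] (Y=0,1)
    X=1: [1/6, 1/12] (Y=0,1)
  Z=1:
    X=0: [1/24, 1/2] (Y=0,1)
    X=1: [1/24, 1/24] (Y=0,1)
0.0597 nats

Conditional mutual information: I(X;Y|Z) = H(X|Z) + H(Y|Z) - H(X,Y|Z)

H(Z) = 0.6616
H(X,Z) = 1.1457 → H(X|Z) = 0.4841
H(Y,Z) = 1.1646 → H(Y|Z) = 0.5030
H(X,Y,Z) = 1.5890 → H(X,Y|Z) = 0.9275

I(X;Y|Z) = 0.4841 + 0.5030 - 0.9275 = 0.0597 nats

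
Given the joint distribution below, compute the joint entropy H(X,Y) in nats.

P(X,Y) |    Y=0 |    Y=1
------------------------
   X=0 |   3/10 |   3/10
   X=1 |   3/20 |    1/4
1.3535 nats

Joint entropy is H(X,Y) = -Σ_{x,y} p(x,y) log p(x,y).

Summing over all non-zero entries:
H(X,Y) = -[3/10·log_e(3/10) + 3/10·log_e(3/10) + 3/20·log_e(3/20) + 1/4·log_e(1/4)]
H(X,Y) = 1.3535 nats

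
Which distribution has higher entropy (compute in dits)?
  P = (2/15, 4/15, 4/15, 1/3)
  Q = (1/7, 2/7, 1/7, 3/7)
P

Computing entropies in dits:
H(P) = 0.5819
H(Q) = 0.5546

Distribution P has higher entropy.

Intuition: The distribution closer to uniform (more spread out) has higher entropy.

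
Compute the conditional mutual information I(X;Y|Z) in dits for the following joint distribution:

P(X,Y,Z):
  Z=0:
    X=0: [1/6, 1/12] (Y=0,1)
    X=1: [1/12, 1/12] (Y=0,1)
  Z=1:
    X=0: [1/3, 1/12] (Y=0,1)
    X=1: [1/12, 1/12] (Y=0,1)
0.0133 dits

Conditional mutual information: I(X;Y|Z) = H(X|Z) + H(Y|Z) - H(X,Y|Z)

H(Z) = 0.2950
H(X,Z) = 0.5683 → H(X|Z) = 0.2734
H(Y,Z) = 0.5683 → H(Y|Z) = 0.2734
H(X,Y,Z) = 0.8283 → H(X,Y|Z) = 0.5334

I(X;Y|Z) = 0.2734 + 0.2734 - 0.5334 = 0.0133 dits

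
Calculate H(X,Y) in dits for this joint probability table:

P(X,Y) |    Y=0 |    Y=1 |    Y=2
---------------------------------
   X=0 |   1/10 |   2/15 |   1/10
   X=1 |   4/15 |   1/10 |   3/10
0.7266 dits

Joint entropy is H(X,Y) = -Σ_{x,y} p(x,y) log p(x,y).

Summing over all non-zero entries:
H(X,Y) = -[1/10·log_10(1/10) + 2/15·log_10(2/15) + 1/10·log_10(1/10) + 4/15·log_10(4/15) + 1/10·log_10(1/10) + 3/10·log_10(3/10)]
H(X,Y) = 0.7266 dits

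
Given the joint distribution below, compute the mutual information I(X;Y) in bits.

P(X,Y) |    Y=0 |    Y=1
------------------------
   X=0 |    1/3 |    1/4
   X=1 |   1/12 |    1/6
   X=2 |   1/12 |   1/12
0.0290 bits

Mutual information: I(X;Y) = H(X) + H(Y) - H(X,Y)

Marginals:
P(X) = (7/12, 1/4, 1/6), H(X) = 1.3844 bits
P(Y) = (1/2, 1/2), H(Y) = 1.0000 bits

Joint entropy: H(X,Y) = 2.3554 bits

I(X;Y) = 1.3844 + 1.0000 - 2.3554 = 0.0290 bits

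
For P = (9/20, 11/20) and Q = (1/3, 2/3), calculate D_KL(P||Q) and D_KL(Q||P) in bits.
D_KL(P||Q) = 0.0422, D_KL(Q||P) = 0.0407

KL divergence is not symmetric: D_KL(P||Q) ≠ D_KL(Q||P) in general.

D_KL(P||Q) = 0.0422 bits
D_KL(Q||P) = 0.0407 bits

No, they are not equal!

This asymmetry is why KL divergence is not a true distance metric.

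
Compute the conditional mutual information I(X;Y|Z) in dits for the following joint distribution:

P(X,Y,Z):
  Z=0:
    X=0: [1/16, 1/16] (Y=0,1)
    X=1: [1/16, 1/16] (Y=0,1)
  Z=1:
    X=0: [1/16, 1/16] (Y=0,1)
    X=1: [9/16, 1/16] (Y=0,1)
0.0209 dits

Conditional mutual information: I(X;Y|Z) = H(X|Z) + H(Y|Z) - H(X,Y|Z)

H(Z) = 0.2442
H(X,Z) = 0.4662 → H(X|Z) = 0.2220
H(Y,Z) = 0.4662 → H(Y|Z) = 0.2220
H(X,Y,Z) = 0.6674 → H(X,Y|Z) = 0.4231

I(X;Y|Z) = 0.2220 + 0.2220 - 0.4231 = 0.0209 dits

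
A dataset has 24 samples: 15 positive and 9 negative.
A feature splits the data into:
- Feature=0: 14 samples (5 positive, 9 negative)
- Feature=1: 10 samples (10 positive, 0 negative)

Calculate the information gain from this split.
0.4059 bits

Information Gain = H(Y) - H(Y|Feature)

Before split:
P(positive) = 15/24 = 0.6250
H(Y) = 0.9544 bits

After split:
Feature=0: H = 0.9403 bits (weight = 14/24)
Feature=1: H = 0.0000 bits (weight = 10/24)
H(Y|Feature) = (14/24)×0.9403 + (10/24)×0.0000 = 0.5485 bits

Information Gain = 0.9544 - 0.5485 = 0.4059 bits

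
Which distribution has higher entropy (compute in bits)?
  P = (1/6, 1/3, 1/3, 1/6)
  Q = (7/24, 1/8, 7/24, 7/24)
Q

Computing entropies in bits:
H(P) = 1.9183
H(Q) = 1.9304

Distribution Q has higher entropy.

Intuition: The distribution closer to uniform (more spread out) has higher entropy.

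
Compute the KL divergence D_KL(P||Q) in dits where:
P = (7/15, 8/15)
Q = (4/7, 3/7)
0.0096 dits

KL divergence: D_KL(P||Q) = Σ p(x) log(p(x)/q(x))

Computing term by term:
  x=0: 7/15 × log_10[(7/15)/(4/7)] = 7/15 × -0.0880 = -0.0410
  x=1: 8/15 × log_10[(8/15)/(3/7)] = 8/15 × 0.0950 = 0.0507

D_KL(P||Q) = 0.0096 dits

Note: KL divergence is always non-negative and equals 0 iff P = Q.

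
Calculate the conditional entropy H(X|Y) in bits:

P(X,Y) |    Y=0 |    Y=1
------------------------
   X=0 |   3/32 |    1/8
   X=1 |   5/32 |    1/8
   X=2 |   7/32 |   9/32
1.4858 bits

Using the chain rule: H(X|Y) = H(X,Y) - H(Y)

First, compute H(X,Y) = 2.4830 bits

Marginal P(Y) = (15/32, 17/32)
H(Y) = 0.9972 bits

H(X|Y) = H(X,Y) - H(Y) = 2.4830 - 0.9972 = 1.4858 bits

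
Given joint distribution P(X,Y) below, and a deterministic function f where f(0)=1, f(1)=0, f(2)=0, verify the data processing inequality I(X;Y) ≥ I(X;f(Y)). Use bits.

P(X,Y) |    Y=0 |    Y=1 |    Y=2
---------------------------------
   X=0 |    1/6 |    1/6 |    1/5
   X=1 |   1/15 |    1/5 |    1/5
I(X;Y) = 0.0309, I(X;f(Y)) = 0.0298, inequality holds: 0.0309 ≥ 0.0298

Data Processing Inequality: For any Markov chain X → Y → Z, we have I(X;Y) ≥ I(X;Z).

Here Z = f(Y) is a deterministic function of Y, forming X → Y → Z.

Original I(X;Y) = 0.0309 bits

After applying f:
P(X,Z) where Z=f(Y):
- P(X,Z=0) = P(X,Y=1) + P(X,Y=2)
- P(X,Z=1) = P(X,Y=0)

I(X;Z) = I(X;f(Y)) = 0.0298 bits

Verification: 0.0309 ≥ 0.0298 ✓

Information cannot be created by processing; the function f can only lose information about X.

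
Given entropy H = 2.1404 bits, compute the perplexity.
4.4088

Perplexity is 2^H (or exp(H) for natural log).

H = 2.1404 bits
Perplexity = 2^2.1404 = 4.4088

Interpretation: The model's uncertainty is equivalent to choosing uniformly among 4.4 options.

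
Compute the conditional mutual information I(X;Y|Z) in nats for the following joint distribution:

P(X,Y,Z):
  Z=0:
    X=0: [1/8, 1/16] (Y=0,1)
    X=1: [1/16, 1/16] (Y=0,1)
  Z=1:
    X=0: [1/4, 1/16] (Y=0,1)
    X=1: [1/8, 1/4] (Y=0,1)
0.0830 nats

Conditional mutual information: I(X;Y|Z) = H(X|Z) + H(Y|Z) - H(X,Y|Z)

H(Z) = 0.6211
H(X,Z) = 1.3051 → H(X|Z) = 0.6840
H(Y,Z) = 1.3051 → H(Y|Z) = 0.6840
H(X,Y,Z) = 1.9062 → H(X,Y|Z) = 1.2851

I(X;Y|Z) = 0.6840 + 0.6840 - 1.2851 = 0.0830 nats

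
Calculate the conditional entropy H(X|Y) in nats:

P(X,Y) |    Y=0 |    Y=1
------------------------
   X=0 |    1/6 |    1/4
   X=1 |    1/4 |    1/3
0.6788 nats

Using the chain rule: H(X|Y) = H(X,Y) - H(Y)

First, compute H(X,Y) = 1.3580 nats

Marginal P(Y) = (5/12, 7/12)
H(Y) = 0.6792 nats

H(X|Y) = H(X,Y) - H(Y) = 1.3580 - 0.6792 = 0.6788 nats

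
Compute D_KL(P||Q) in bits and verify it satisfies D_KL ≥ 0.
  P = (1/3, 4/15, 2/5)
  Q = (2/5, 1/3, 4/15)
0.0605 bits

KL divergence satisfies the Gibbs inequality: D_KL(P||Q) ≥ 0 for all distributions P, Q.

D_KL(P||Q) = Σ p(x) log(p(x)/q(x))
Term by term:
  x=0: 1/3 × log_2[(1/3)/(2/5)] = -0.0877
  x=1: 4/15 × log_2[(4/15)/(1/3)] = -0.0858
  x=2: 2/5 × log_2[(2/5)/(4/15)] = 0.2340
D_KL(P||Q) = 0.0605 bits

D_KL(P||Q) = 0.0605 ≥ 0 ✓

This non-negativity is a fundamental property: relative entropy cannot be negative because it measures how different Q is from P.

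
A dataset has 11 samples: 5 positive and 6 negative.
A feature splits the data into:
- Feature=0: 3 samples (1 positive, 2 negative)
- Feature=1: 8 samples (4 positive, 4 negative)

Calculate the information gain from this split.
0.0163 bits

Information Gain = H(Y) - H(Y|Feature)

Before split:
P(positive) = 5/11 = 0.4545
H(Y) = 0.9940 bits

After split:
Feature=0: H = 0.9183 bits (weight = 3/11)
Feature=1: H = 1.0000 bits (weight = 8/11)
H(Y|Feature) = (3/11)×0.9183 + (8/11)×1.0000 = 0.9777 bits

Information Gain = 0.9940 - 0.9777 = 0.0163 bits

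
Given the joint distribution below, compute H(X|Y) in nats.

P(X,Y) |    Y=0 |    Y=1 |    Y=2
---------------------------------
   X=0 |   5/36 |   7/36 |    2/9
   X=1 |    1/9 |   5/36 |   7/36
0.6860 nats

Using the chain rule: H(X|Y) = H(X,Y) - H(Y)

First, compute H(X,Y) = 1.7636 nats

Marginal P(Y) = (1/4, 1/3, 5/12)
H(Y) = 1.0776 nats

H(X|Y) = H(X,Y) - H(Y) = 1.7636 - 1.0776 = 0.6860 nats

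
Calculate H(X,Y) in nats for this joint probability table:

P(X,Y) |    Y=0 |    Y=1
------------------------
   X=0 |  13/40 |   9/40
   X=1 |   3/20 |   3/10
1.3467 nats

Joint entropy is H(X,Y) = -Σ_{x,y} p(x,y) log p(x,y).

Summing over all non-zero entries:
H(X,Y) = -[13/40·log_e(13/40) + 9/40·log_e(9/40) + 3/20·log_e(3/20) + 3/10·log_e(3/10)]
H(X,Y) = 1.3467 nats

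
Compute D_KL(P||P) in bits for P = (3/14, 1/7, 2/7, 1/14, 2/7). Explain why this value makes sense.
0.0000 bits

KL divergence satisfies the Gibbs inequality: D_KL(P||Q) ≥ 0 for all distributions P, Q.

D_KL(P||Q) = Σ p(x) log(p(x)/q(x))
Each term is p(x) × log_2(p(x)/p(x)) = p(x) × log_2(1) = 0, so the sum is 0.
D_KL(P||Q) = 0.0000 bits

When P = Q, the KL divergence is exactly 0, as there is no 'divergence' between identical distributions.

This non-negativity is a fundamental property: relative entropy cannot be negative because it measures how different Q is from P.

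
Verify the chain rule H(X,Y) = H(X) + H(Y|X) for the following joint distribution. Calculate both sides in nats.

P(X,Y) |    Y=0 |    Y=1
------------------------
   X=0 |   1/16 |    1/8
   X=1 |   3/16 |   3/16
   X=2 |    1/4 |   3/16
H(X,Y) = 1.7214, H(X) = 1.0434, H(Y|X) = 0.6780 (all in nats)

Chain rule: H(X,Y) = H(X) + H(Y|X)

Left side — joint entropy directly:
H(X,Y) = -Σ p(x,y) log p(x,y) = 1.7214 nats

Right side — compute H(Y|X) from the conditional distributions:
P(X) = (3/16, 3/8, 7/16), so H(X) = 1.0434 nats
H(Y|X) = Σ_x P(X=x) · H(Y|X=x):
  P(Y|X=0) = (1/3, 2/3), H(Y|X=0) = 0.6365, weight P(X=0) = 3/16
  P(Y|X=1) = (1/2, 1/2), H(Y|X=1) = 0.6931, weight P(X=1) = 3/8
  P(Y|X=2) = (4/7, 3/7), H(Y|X=2) = 0.6829, weight P(X=2) = 7/16
H(Y|X) = 0.6780 nats

H(X) + H(Y|X) = 1.0434 + 0.6780 = 1.7214 nats

Both sides equal 1.7214 nats. ✓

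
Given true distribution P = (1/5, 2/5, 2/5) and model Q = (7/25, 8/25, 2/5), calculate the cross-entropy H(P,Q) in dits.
0.4677 dits

Cross-entropy: H(P,Q) = -Σ p(x) log q(x)

Alternatively: H(P,Q) = H(P) + D_KL(P||Q)
H(P) = 0.4581 dits
D_KL(P||Q) = 0.0095 dits

H(P,Q) = 0.4581 + 0.0095 = 0.4677 dits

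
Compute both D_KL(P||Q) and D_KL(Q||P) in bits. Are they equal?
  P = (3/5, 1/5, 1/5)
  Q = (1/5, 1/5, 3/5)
D_KL(P||Q) = 0.6340, D_KL(Q||P) = 0.6340

KL divergence is not symmetric: D_KL(P||Q) ≠ D_KL(Q||P) in general.

D_KL(P||Q) = 0.6340 bits
D_KL(Q||P) = 0.6340 bits

In this case they happen to be equal (to 4 decimal places).

This asymmetry is why KL divergence is not a true distance metric.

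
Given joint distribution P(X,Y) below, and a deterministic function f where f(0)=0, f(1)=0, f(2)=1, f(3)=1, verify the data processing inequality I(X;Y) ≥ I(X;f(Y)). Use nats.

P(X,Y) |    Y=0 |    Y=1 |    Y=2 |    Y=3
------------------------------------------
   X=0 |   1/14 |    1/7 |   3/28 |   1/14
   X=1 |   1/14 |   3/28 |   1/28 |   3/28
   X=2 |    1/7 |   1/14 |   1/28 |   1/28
I(X;Y) = 0.0653, I(X;f(Y)) = 0.0179, inequality holds: 0.0653 ≥ 0.0179

Data Processing Inequality: For any Markov chain X → Y → Z, we have I(X;Y) ≥ I(X;Z).

Here Z = f(Y) is a deterministic function of Y, forming X → Y → Z.

Original I(X;Y) = 0.0653 nats

After applying f:
P(X,Z) where Z=f(Y):
- P(X,Z=0) = P(X,Y=0) + P(X,Y=1)
- P(X,Z=1) = P(X,Y=2) + P(X,Y=3)

I(X;Z) = I(X;f(Y)) = 0.0179 nats

Verification: 0.0653 ≥ 0.0179 ✓

Information cannot be created by processing; the function f can only lose information about X.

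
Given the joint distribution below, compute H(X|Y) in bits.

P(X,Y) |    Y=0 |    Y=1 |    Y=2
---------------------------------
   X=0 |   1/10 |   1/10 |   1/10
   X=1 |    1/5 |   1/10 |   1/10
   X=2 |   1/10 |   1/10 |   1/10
1.5510 bits

Using the chain rule: H(X|Y) = H(X,Y) - H(Y)

First, compute H(X,Y) = 3.1219 bits

Marginal P(Y) = (2/5, 3/10, 3/10)
H(Y) = 1.5710 bits

H(X|Y) = H(X,Y) - H(Y) = 3.1219 - 1.5710 = 1.5510 bits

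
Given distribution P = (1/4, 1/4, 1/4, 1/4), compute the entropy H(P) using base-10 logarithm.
0.6021 dits

Shannon entropy is H(X) = -Σ p(x) log p(x).

For P = (1/4, 1/4, 1/4, 1/4):
H = -1/4 × log_10(1/4) -1/4 × log_10(1/4) -1/4 × log_10(1/4) -1/4 × log_10(1/4)
H = 0.6021 dits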